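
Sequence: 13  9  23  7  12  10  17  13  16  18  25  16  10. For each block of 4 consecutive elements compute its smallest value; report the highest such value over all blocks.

16

Window mins for each of the 10 positions:
13 9 23 7 → min 7
9 23 7 12 → min 7
23 7 12 10 → min 7
7 12 10 17 → min 7
12 10 17 13 → min 10
10 17 13 16 → min 10
17 13 16 18 → min 13
13 16 18 25 → min 13
16 18 25 16 → min 16
18 25 16 10 → min 10
Highest of these is 16.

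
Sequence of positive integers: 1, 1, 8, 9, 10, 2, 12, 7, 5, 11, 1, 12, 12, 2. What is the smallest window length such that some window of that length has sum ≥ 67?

add 1: running sum 1 < 67
add 1: running sum 2 < 67
add 8: running sum 10 < 67
add 9: running sum 19 < 67
add 10: running sum 29 < 67
add 2: running sum 31 < 67
add 12: running sum 43 < 67
add 7: running sum 50 < 67
add 5: running sum 55 < 67
add 11: running sum 66 < 67
add 1: shortest ending here [1, 1, 8, 9, 10, 2, 12, 7, 5, 11, 1] sum 67, len 11
add 12: shortest ending here [9, 10, 2, 12, 7, 5, 11, 1, 12] sum 69, len 9
add 12: shortest ending here [10, 2, 12, 7, 5, 11, 1, 12, 12] sum 72, len 9
add 2: shortest ending here [10, 2, 12, 7, 5, 11, 1, 12, 12, 2] sum 74, len 10
Shortest qualifying length: 9.

9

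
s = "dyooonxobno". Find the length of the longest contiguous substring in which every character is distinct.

4

[d] len 1
[d, y] len 2
[d, y, o] len 3
[o] len 1
[o] len 1
[o, n] len 2
[o, n, x] len 3
[n, x, o] len 3
[n, x, o, b] len 4
[x, o, b, n] len 4
[b, n, o] len 3
Longest all-distinct length: 4.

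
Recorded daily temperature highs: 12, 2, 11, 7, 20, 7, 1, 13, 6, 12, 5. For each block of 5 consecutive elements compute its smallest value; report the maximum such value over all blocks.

2

Window mins for each of the 7 positions:
12 2 11 7 20 → min 2
2 11 7 20 7 → min 2
11 7 20 7 1 → min 1
7 20 7 1 13 → min 1
20 7 1 13 6 → min 1
7 1 13 6 12 → min 1
1 13 6 12 5 → min 1
Maximum of these is 2.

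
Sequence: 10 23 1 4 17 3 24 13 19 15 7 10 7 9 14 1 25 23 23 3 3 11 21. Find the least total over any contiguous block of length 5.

Each size-5 window and its sum:
(10, 23, 1, 4, 17) → sum 55
(23, 1, 4, 17, 3) → sum 48
(1, 4, 17, 3, 24) → sum 49
(4, 17, 3, 24, 13) → sum 61
(17, 3, 24, 13, 19) → sum 76
(3, 24, 13, 19, 15) → sum 74
(24, 13, 19, 15, 7) → sum 78
(13, 19, 15, 7, 10) → sum 64
(19, 15, 7, 10, 7) → sum 58
(15, 7, 10, 7, 9) → sum 48
(7, 10, 7, 9, 14) → sum 47
(10, 7, 9, 14, 1) → sum 41
(7, 9, 14, 1, 25) → sum 56
(9, 14, 1, 25, 23) → sum 72
(14, 1, 25, 23, 23) → sum 86
(1, 25, 23, 23, 3) → sum 75
(25, 23, 23, 3, 3) → sum 77
(23, 23, 3, 3, 11) → sum 63
(23, 3, 3, 11, 21) → sum 61
Least of these is 41.

41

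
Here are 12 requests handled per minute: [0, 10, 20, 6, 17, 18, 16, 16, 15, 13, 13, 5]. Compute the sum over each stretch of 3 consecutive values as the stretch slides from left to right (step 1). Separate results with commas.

30, 36, 43, 41, 51, 50, 47, 44, 41, 31

Sliding a size-3 window across the 12 values:
[0, 10, 20] → sum 30
[10, 20, 6] → sum 36
[20, 6, 17] → sum 43
[6, 17, 18] → sum 41
[17, 18, 16] → sum 51
[18, 16, 16] → sum 50
[16, 16, 15] → sum 47
[16, 15, 13] → sum 44
[15, 13, 13] → sum 41
[13, 13, 5] → sum 31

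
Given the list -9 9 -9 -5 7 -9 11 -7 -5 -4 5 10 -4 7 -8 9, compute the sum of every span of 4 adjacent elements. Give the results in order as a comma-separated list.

-14, 2, -16, 4, 2, -10, -5, -11, 6, 7, 18, 5, 4

[-9, 9, -9, -5] → sum -14
[9, -9, -5, 7] → sum 2
[-9, -5, 7, -9] → sum -16
[-5, 7, -9, 11] → sum 4
[7, -9, 11, -7] → sum 2
[-9, 11, -7, -5] → sum -10
[11, -7, -5, -4] → sum -5
[-7, -5, -4, 5] → sum -11
[-5, -4, 5, 10] → sum 6
[-4, 5, 10, -4] → sum 7
[5, 10, -4, 7] → sum 18
[10, -4, 7, -8] → sum 5
[-4, 7, -8, 9] → sum 4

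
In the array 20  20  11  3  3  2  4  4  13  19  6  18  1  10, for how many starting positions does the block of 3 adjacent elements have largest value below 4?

(20, 20, 11) → max 20
(20, 11, 3) → max 20
(11, 3, 3) → max 11
(3, 3, 2) → max 3  < 4 ✓
(3, 2, 4) → max 4
(2, 4, 4) → max 4
(4, 4, 13) → max 13
(4, 13, 19) → max 19
(13, 19, 6) → max 19
(19, 6, 18) → max 19
(6, 18, 1) → max 18
(18, 1, 10) → max 18
1 window satisfy the condition.

1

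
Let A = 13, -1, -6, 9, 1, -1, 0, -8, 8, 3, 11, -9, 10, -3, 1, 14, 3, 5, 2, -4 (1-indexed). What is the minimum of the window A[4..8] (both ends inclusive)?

-8

Elements at indices 4..8: 9, 1, -1, 0, -8
min(9, 1, -1, 0, -8) = -8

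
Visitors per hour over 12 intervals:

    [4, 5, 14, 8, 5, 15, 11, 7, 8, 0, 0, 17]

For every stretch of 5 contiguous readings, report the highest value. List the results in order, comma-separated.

4 5 14 8 5 → max 14
5 14 8 5 15 → max 15
14 8 5 15 11 → max 15
8 5 15 11 7 → max 15
5 15 11 7 8 → max 15
15 11 7 8 0 → max 15
11 7 8 0 0 → max 11
7 8 0 0 17 → max 17

14, 15, 15, 15, 15, 15, 11, 17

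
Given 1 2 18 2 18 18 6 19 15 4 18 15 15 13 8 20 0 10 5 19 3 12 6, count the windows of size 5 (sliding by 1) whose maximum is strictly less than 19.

(1, 2, 18, 2, 18) → max 18  < 19 ✓
(2, 18, 2, 18, 18) → max 18  < 19 ✓
(18, 2, 18, 18, 6) → max 18  < 19 ✓
(2, 18, 18, 6, 19) → max 19
(18, 18, 6, 19, 15) → max 19
(18, 6, 19, 15, 4) → max 19
(6, 19, 15, 4, 18) → max 19
(19, 15, 4, 18, 15) → max 19
(15, 4, 18, 15, 15) → max 18  < 19 ✓
(4, 18, 15, 15, 13) → max 18  < 19 ✓
(18, 15, 15, 13, 8) → max 18  < 19 ✓
(15, 15, 13, 8, 20) → max 20
(15, 13, 8, 20, 0) → max 20
(13, 8, 20, 0, 10) → max 20
(8, 20, 0, 10, 5) → max 20
(20, 0, 10, 5, 19) → max 20
(0, 10, 5, 19, 3) → max 19
(10, 5, 19, 3, 12) → max 19
(5, 19, 3, 12, 6) → max 19
6 windows satisfy the condition.

6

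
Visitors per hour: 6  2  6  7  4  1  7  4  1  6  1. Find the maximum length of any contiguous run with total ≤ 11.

add 6: [6] sum 6, len 1
add 2: [6, 2] sum 8, len 2
add 6: [2, 6] sum 8, len 2
add 7: [7] sum 7, len 1
add 4: [7, 4] sum 11, len 2
add 1: [4, 1] sum 5, len 2
add 7: [1, 7] sum 8, len 2
add 4: [7, 4] sum 11, len 2
add 1: [4, 1] sum 5, len 2
add 6: [4, 1, 6] sum 11, len 3
add 1: [1, 6, 1] sum 8, len 3
Longest length seen: 3.

3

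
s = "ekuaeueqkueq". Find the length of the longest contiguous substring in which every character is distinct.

add e: [e] len 1
add k: [e, k] len 2
add u: [e, k, u] len 3
add a: [e, k, u, a] len 4
add e (repeat e, move left end past it): [k, u, a, e] len 4
add u (repeat u, move left end past it): [a, e, u] len 3
add e (repeat e, move left end past it): [u, e] len 2
add q: [u, e, q] len 3
add k: [u, e, q, k] len 4
add u (repeat u, move left end past it): [e, q, k, u] len 4
add e (repeat e, move left end past it): [q, k, u, e] len 4
add q (repeat q, move left end past it): [k, u, e, q] len 4
Longest all-distinct length: 4.

4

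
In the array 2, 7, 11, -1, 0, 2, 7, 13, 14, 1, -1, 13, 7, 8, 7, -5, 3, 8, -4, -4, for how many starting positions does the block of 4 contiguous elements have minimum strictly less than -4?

4

[2, 7, 11, -1] → min -1
[7, 11, -1, 0] → min -1
[11, -1, 0, 2] → min -1
[-1, 0, 2, 7] → min -1
[0, 2, 7, 13] → min 0
[2, 7, 13, 14] → min 2
[7, 13, 14, 1] → min 1
[13, 14, 1, -1] → min -1
[14, 1, -1, 13] → min -1
[1, -1, 13, 7] → min -1
[-1, 13, 7, 8] → min -1
[13, 7, 8, 7] → min 7
[7, 8, 7, -5] → min -5  < -4 ✓
[8, 7, -5, 3] → min -5  < -4 ✓
[7, -5, 3, 8] → min -5  < -4 ✓
[-5, 3, 8, -4] → min -5  < -4 ✓
[3, 8, -4, -4] → min -4
4 windows satisfy the condition.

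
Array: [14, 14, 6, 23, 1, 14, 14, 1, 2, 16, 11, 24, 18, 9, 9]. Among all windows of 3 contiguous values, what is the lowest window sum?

17

[14, 14, 6] → sum 34
[14, 6, 23] → sum 43
[6, 23, 1] → sum 30
[23, 1, 14] → sum 38
[1, 14, 14] → sum 29
[14, 14, 1] → sum 29
[14, 1, 2] → sum 17
[1, 2, 16] → sum 19
[2, 16, 11] → sum 29
[16, 11, 24] → sum 51
[11, 24, 18] → sum 53
[24, 18, 9] → sum 51
[18, 9, 9] → sum 36
Lowest of these is 17.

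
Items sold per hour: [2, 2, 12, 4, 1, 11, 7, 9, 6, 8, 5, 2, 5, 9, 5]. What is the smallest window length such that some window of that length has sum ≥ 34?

5

add 2: running sum 2 < 34
add 2: running sum 4 < 34
add 12: running sum 16 < 34
add 4: running sum 20 < 34
add 1: running sum 21 < 34
add 11: running sum 32 < 34
add 7: shortest ending here [12, 4, 1, 11, 7] sum 35, len 5
add 9: shortest ending here [12, 4, 1, 11, 7, 9] sum 44, len 6
add 6: shortest ending here [1, 11, 7, 9, 6] sum 34, len 5
add 8: shortest ending here [11, 7, 9, 6, 8] sum 41, len 5
add 5: shortest ending here [7, 9, 6, 8, 5] sum 35, len 5
add 2: shortest ending here [7, 9, 6, 8, 5, 2] sum 37, len 6
add 5: shortest ending here [9, 6, 8, 5, 2, 5] sum 35, len 6
add 9: shortest ending here [6, 8, 5, 2, 5, 9] sum 35, len 6
add 5: shortest ending here [8, 5, 2, 5, 9, 5] sum 34, len 6
Shortest qualifying length: 5.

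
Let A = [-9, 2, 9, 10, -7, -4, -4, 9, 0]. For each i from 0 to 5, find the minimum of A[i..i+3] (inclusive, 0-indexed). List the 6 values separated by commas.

-9, -7, -7, -7, -7, -4

(-9, 2, 9, 10) → min -9
(2, 9, 10, -7) → min -7
(9, 10, -7, -4) → min -7
(10, -7, -4, -4) → min -7
(-7, -4, -4, 9) → min -7
(-4, -4, 9, 0) → min -4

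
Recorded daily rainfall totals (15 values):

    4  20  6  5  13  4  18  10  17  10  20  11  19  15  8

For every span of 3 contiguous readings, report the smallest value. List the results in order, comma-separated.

[4, 20, 6] → min 4
[20, 6, 5] → min 5
[6, 5, 13] → min 5
[5, 13, 4] → min 4
[13, 4, 18] → min 4
[4, 18, 10] → min 4
[18, 10, 17] → min 10
[10, 17, 10] → min 10
[17, 10, 20] → min 10
[10, 20, 11] → min 10
[20, 11, 19] → min 11
[11, 19, 15] → min 11
[19, 15, 8] → min 8

4, 5, 5, 4, 4, 4, 10, 10, 10, 10, 11, 11, 8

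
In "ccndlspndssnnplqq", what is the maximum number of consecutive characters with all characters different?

6

add c: [c] len 1
add c (repeat c, move left end past it): [c] len 1
add n: [c, n] len 2
add d: [c, n, d] len 3
add l: [c, n, d, l] len 4
add s: [c, n, d, l, s] len 5
add p: [c, n, d, l, s, p] len 6
add n (repeat n, move left end past it): [d, l, s, p, n] len 5
add d (repeat d, move left end past it): [l, s, p, n, d] len 5
add s (repeat s, move left end past it): [p, n, d, s] len 4
add s (repeat s, move left end past it): [s] len 1
add n: [s, n] len 2
add n (repeat n, move left end past it): [n] len 1
add p: [n, p] len 2
add l: [n, p, l] len 3
add q: [n, p, l, q] len 4
add q (repeat q, move left end past it): [q] len 1
Longest all-distinct length: 6.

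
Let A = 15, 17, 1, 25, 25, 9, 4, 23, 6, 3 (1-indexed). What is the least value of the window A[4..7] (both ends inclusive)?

4

Elements at indices 4..7: 25, 25, 9, 4
min(25, 25, 9, 4) = 4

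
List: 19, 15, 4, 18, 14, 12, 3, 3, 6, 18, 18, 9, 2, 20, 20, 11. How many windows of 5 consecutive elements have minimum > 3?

19 15 4 18 14 → min 4  > 3 ✓
15 4 18 14 12 → min 4  > 3 ✓
4 18 14 12 3 → min 3
18 14 12 3 3 → min 3
14 12 3 3 6 → min 3
12 3 3 6 18 → min 3
3 3 6 18 18 → min 3
3 6 18 18 9 → min 3
6 18 18 9 2 → min 2
18 18 9 2 20 → min 2
18 9 2 20 20 → min 2
9 2 20 20 11 → min 2
2 windows satisfy the condition.

2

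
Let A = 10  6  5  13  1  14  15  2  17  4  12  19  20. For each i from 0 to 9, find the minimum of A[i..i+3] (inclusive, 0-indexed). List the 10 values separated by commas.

(10, 6, 5, 13) → min 5
(6, 5, 13, 1) → min 1
(5, 13, 1, 14) → min 1
(13, 1, 14, 15) → min 1
(1, 14, 15, 2) → min 1
(14, 15, 2, 17) → min 2
(15, 2, 17, 4) → min 2
(2, 17, 4, 12) → min 2
(17, 4, 12, 19) → min 4
(4, 12, 19, 20) → min 4

5, 1, 1, 1, 1, 2, 2, 2, 4, 4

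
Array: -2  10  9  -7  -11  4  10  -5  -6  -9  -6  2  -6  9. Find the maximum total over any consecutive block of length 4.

10

Window sums for each of the 11 positions:
[-2, 10, 9, -7] → sum 10
[10, 9, -7, -11] → sum 1
[9, -7, -11, 4] → sum -5
[-7, -11, 4, 10] → sum -4
[-11, 4, 10, -5] → sum -2
[4, 10, -5, -6] → sum 3
[10, -5, -6, -9] → sum -10
[-5, -6, -9, -6] → sum -26
[-6, -9, -6, 2] → sum -19
[-9, -6, 2, -6] → sum -19
[-6, 2, -6, 9] → sum -1
Maximum of these is 10.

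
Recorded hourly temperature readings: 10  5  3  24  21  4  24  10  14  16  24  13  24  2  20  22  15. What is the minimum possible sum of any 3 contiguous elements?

[10, 5, 3] → sum 18
[5, 3, 24] → sum 32
[3, 24, 21] → sum 48
[24, 21, 4] → sum 49
[21, 4, 24] → sum 49
[4, 24, 10] → sum 38
[24, 10, 14] → sum 48
[10, 14, 16] → sum 40
[14, 16, 24] → sum 54
[16, 24, 13] → sum 53
[24, 13, 24] → sum 61
[13, 24, 2] → sum 39
[24, 2, 20] → sum 46
[2, 20, 22] → sum 44
[20, 22, 15] → sum 57
Minimum of these is 18.

18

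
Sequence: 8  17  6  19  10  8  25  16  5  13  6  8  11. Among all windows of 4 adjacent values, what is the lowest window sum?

(8, 17, 6, 19) → sum 50
(17, 6, 19, 10) → sum 52
(6, 19, 10, 8) → sum 43
(19, 10, 8, 25) → sum 62
(10, 8, 25, 16) → sum 59
(8, 25, 16, 5) → sum 54
(25, 16, 5, 13) → sum 59
(16, 5, 13, 6) → sum 40
(5, 13, 6, 8) → sum 32
(13, 6, 8, 11) → sum 38
Lowest of these is 32.

32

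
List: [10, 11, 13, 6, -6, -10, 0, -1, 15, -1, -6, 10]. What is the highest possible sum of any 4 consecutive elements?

40

(10, 11, 13, 6) → sum 40
(11, 13, 6, -6) → sum 24
(13, 6, -6, -10) → sum 3
(6, -6, -10, 0) → sum -10
(-6, -10, 0, -1) → sum -17
(-10, 0, -1, 15) → sum 4
(0, -1, 15, -1) → sum 13
(-1, 15, -1, -6) → sum 7
(15, -1, -6, 10) → sum 18
Highest of these is 40.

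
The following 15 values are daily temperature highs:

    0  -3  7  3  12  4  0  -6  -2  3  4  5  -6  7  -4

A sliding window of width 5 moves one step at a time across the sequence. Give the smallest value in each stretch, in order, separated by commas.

-3, -3, 0, -6, -6, -6, -6, -6, -6, -6, -6

Sliding a size-5 window across the 15 values:
(0, -3, 7, 3, 12) → min -3
(-3, 7, 3, 12, 4) → min -3
(7, 3, 12, 4, 0) → min 0
(3, 12, 4, 0, -6) → min -6
(12, 4, 0, -6, -2) → min -6
(4, 0, -6, -2, 3) → min -6
(0, -6, -2, 3, 4) → min -6
(-6, -2, 3, 4, 5) → min -6
(-2, 3, 4, 5, -6) → min -6
(3, 4, 5, -6, 7) → min -6
(4, 5, -6, 7, -4) → min -6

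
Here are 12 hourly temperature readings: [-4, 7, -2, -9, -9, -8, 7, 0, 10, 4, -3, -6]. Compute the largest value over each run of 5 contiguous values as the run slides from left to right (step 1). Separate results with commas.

Sliding a size-5 window across the 12 values:
-4 7 -2 -9 -9 → max 7
7 -2 -9 -9 -8 → max 7
-2 -9 -9 -8 7 → max 7
-9 -9 -8 7 0 → max 7
-9 -8 7 0 10 → max 10
-8 7 0 10 4 → max 10
7 0 10 4 -3 → max 10
0 10 4 -3 -6 → max 10

7, 7, 7, 7, 10, 10, 10, 10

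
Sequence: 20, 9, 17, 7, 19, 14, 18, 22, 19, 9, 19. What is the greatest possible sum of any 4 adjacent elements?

Each size-4 window and its sum:
20 9 17 7 → sum 53
9 17 7 19 → sum 52
17 7 19 14 → sum 57
7 19 14 18 → sum 58
19 14 18 22 → sum 73
14 18 22 19 → sum 73
18 22 19 9 → sum 68
22 19 9 19 → sum 69
Greatest of these is 73.

73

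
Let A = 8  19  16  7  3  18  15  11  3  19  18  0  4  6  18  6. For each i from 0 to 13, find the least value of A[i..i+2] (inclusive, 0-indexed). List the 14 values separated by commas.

8 19 16 → min 8
19 16 7 → min 7
16 7 3 → min 3
7 3 18 → min 3
3 18 15 → min 3
18 15 11 → min 11
15 11 3 → min 3
11 3 19 → min 3
3 19 18 → min 3
19 18 0 → min 0
18 0 4 → min 0
0 4 6 → min 0
4 6 18 → min 4
6 18 6 → min 6

8, 7, 3, 3, 3, 11, 3, 3, 3, 0, 0, 0, 4, 6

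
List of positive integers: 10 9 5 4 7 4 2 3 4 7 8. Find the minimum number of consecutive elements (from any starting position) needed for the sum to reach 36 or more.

add 10: running sum 10 < 36
add 9: running sum 19 < 36
add 5: running sum 24 < 36
add 4: running sum 28 < 36
add 7: running sum 35 < 36
add 4: shortest ending here [10, 9, 5, 4, 7, 4] sum 39, len 6
add 2: shortest ending here [10, 9, 5, 4, 7, 4, 2] sum 41, len 7
add 3: shortest ending here [10, 9, 5, 4, 7, 4, 2, 3] sum 44, len 8
add 4: shortest ending here [9, 5, 4, 7, 4, 2, 3, 4] sum 38, len 8
add 7: shortest ending here [5, 4, 7, 4, 2, 3, 4, 7] sum 36, len 8
add 8: shortest ending here [4, 7, 4, 2, 3, 4, 7, 8] sum 39, len 8
Shortest qualifying length: 6.

6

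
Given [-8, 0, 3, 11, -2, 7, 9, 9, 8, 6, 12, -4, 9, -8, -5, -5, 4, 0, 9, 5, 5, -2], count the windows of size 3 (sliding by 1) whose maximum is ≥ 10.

6

(-8, 0, 3) → max 3
(0, 3, 11) → max 11  ≥ 10 ✓
(3, 11, -2) → max 11  ≥ 10 ✓
(11, -2, 7) → max 11  ≥ 10 ✓
(-2, 7, 9) → max 9
(7, 9, 9) → max 9
(9, 9, 8) → max 9
(9, 8, 6) → max 9
(8, 6, 12) → max 12  ≥ 10 ✓
(6, 12, -4) → max 12  ≥ 10 ✓
(12, -4, 9) → max 12  ≥ 10 ✓
(-4, 9, -8) → max 9
(9, -8, -5) → max 9
(-8, -5, -5) → max -5
(-5, -5, 4) → max 4
(-5, 4, 0) → max 4
(4, 0, 9) → max 9
(0, 9, 5) → max 9
(9, 5, 5) → max 9
(5, 5, -2) → max 5
6 windows satisfy the condition.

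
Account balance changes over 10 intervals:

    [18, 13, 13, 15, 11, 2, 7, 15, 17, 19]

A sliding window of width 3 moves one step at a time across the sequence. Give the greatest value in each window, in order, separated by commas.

18, 15, 15, 15, 11, 15, 17, 19

Sliding a size-3 window across the 10 values:
[18, 13, 13] → max 18
[13, 13, 15] → max 15
[13, 15, 11] → max 15
[15, 11, 2] → max 15
[11, 2, 7] → max 11
[2, 7, 15] → max 15
[7, 15, 17] → max 17
[15, 17, 19] → max 19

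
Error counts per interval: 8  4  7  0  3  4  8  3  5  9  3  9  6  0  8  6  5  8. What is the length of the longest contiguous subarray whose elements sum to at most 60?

→ 8: sum 8, len 1
→ 4: sum 12, len 2
→ 7: sum 19, len 3
→ 0: sum 19, len 4
→ 3: sum 22, len 5
→ 4: sum 26, len 6
→ 8: sum 34, len 7
→ 3: sum 37, len 8
→ 5: sum 42, len 9
→ 9: sum 51, len 10
→ 3: sum 54, len 11
→ 9 (dropped 8): sum 55, len 11
→ 6 (dropped 4): sum 57, len 11
→ 0: sum 57, len 12
→ 8 (dropped 7): sum 58, len 12
→ 6 (dropped 0, 3, 4): sum 57, len 10
→ 5 (dropped 8): sum 54, len 10
→ 8 (dropped 3): sum 59, len 10
Longest length seen: 12.

12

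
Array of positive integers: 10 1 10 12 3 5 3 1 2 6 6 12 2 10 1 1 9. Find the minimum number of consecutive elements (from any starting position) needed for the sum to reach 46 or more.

add 10: running sum 10 < 46
add 1: running sum 11 < 46
add 10: running sum 21 < 46
add 12: running sum 33 < 46
add 3: running sum 36 < 46
add 5: running sum 41 < 46
add 3: running sum 44 < 46
add 1: running sum 45 < 46
end 8: [10, 1, 10, 12, 3, 5, 3, 1, 2] sum 47, len 9
end 9: [10, 1, 10, 12, 3, 5, 3, 1, 2, 6] sum 53, len 10
end 10: [10, 12, 3, 5, 3, 1, 2, 6, 6] sum 48, len 9
end 11: [12, 3, 5, 3, 1, 2, 6, 6, 12] sum 50, len 9
end 12: [12, 3, 5, 3, 1, 2, 6, 6, 12, 2] sum 52, len 10
end 13: [5, 3, 1, 2, 6, 6, 12, 2, 10] sum 47, len 9
end 14: [5, 3, 1, 2, 6, 6, 12, 2, 10, 1] sum 48, len 10
end 15: [5, 3, 1, 2, 6, 6, 12, 2, 10, 1, 1] sum 49, len 11
end 16: [6, 6, 12, 2, 10, 1, 1, 9] sum 47, len 8
Shortest qualifying length: 8.

8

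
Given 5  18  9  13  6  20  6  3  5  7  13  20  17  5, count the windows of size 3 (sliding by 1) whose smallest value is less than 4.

3

(5, 18, 9) → min 5
(18, 9, 13) → min 9
(9, 13, 6) → min 6
(13, 6, 20) → min 6
(6, 20, 6) → min 6
(20, 6, 3) → min 3  < 4 ✓
(6, 3, 5) → min 3  < 4 ✓
(3, 5, 7) → min 3  < 4 ✓
(5, 7, 13) → min 5
(7, 13, 20) → min 7
(13, 20, 17) → min 13
(20, 17, 5) → min 5
3 windows satisfy the condition.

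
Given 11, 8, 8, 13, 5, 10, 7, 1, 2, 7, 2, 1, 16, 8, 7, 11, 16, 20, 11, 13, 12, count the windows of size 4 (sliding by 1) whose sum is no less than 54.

4

11 8 8 13 → sum 40
8 8 13 5 → sum 34
8 13 5 10 → sum 36
13 5 10 7 → sum 35
5 10 7 1 → sum 23
10 7 1 2 → sum 20
7 1 2 7 → sum 17
1 2 7 2 → sum 12
2 7 2 1 → sum 12
7 2 1 16 → sum 26
2 1 16 8 → sum 27
1 16 8 7 → sum 32
16 8 7 11 → sum 42
8 7 11 16 → sum 42
7 11 16 20 → sum 54  ≥ 54 ✓
11 16 20 11 → sum 58  ≥ 54 ✓
16 20 11 13 → sum 60  ≥ 54 ✓
20 11 13 12 → sum 56  ≥ 54 ✓
4 windows satisfy the condition.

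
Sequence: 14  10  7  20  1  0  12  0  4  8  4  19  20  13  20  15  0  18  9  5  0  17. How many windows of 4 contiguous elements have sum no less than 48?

(14, 10, 7, 20) → sum 51  ≥ 48 ✓
(10, 7, 20, 1) → sum 38
(7, 20, 1, 0) → sum 28
(20, 1, 0, 12) → sum 33
(1, 0, 12, 0) → sum 13
(0, 12, 0, 4) → sum 16
(12, 0, 4, 8) → sum 24
(0, 4, 8, 4) → sum 16
(4, 8, 4, 19) → sum 35
(8, 4, 19, 20) → sum 51  ≥ 48 ✓
(4, 19, 20, 13) → sum 56  ≥ 48 ✓
(19, 20, 13, 20) → sum 72  ≥ 48 ✓
(20, 13, 20, 15) → sum 68  ≥ 48 ✓
(13, 20, 15, 0) → sum 48  ≥ 48 ✓
(20, 15, 0, 18) → sum 53  ≥ 48 ✓
(15, 0, 18, 9) → sum 42
(0, 18, 9, 5) → sum 32
(18, 9, 5, 0) → sum 32
(9, 5, 0, 17) → sum 31
7 windows satisfy the condition.

7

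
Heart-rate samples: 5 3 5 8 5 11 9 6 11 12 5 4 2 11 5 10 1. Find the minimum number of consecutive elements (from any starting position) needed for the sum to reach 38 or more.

4

add 5: running sum 5 < 38
add 3: running sum 8 < 38
add 5: running sum 13 < 38
add 8: running sum 21 < 38
add 5: running sum 26 < 38
add 11: running sum 37 < 38
end 6: [5, 8, 5, 11, 9] sum 38, len 5
end 7: [8, 5, 11, 9, 6] sum 39, len 5
end 8: [5, 11, 9, 6, 11] sum 42, len 5
end 9: [9, 6, 11, 12] sum 38, len 4
end 10: [9, 6, 11, 12, 5] sum 43, len 5
end 11: [6, 11, 12, 5, 4] sum 38, len 5
end 12: [6, 11, 12, 5, 4, 2] sum 40, len 6
end 13: [11, 12, 5, 4, 2, 11] sum 45, len 6
end 14: [12, 5, 4, 2, 11, 5] sum 39, len 6
end 15: [12, 5, 4, 2, 11, 5, 10] sum 49, len 7
end 16: [5, 4, 2, 11, 5, 10, 1] sum 38, len 7
Shortest qualifying length: 4.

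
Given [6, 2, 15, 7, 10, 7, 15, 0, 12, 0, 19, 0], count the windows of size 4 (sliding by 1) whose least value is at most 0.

5

6 2 15 7 → min 2
2 15 7 10 → min 2
15 7 10 7 → min 7
7 10 7 15 → min 7
10 7 15 0 → min 0  ≤ 0 ✓
7 15 0 12 → min 0  ≤ 0 ✓
15 0 12 0 → min 0  ≤ 0 ✓
0 12 0 19 → min 0  ≤ 0 ✓
12 0 19 0 → min 0  ≤ 0 ✓
5 windows satisfy the condition.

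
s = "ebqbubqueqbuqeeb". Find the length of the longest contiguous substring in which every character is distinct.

4

[e] len 1
[e, b] len 2
[e, b, q] len 3
[q, b] len 2
[q, b, u] len 3
[u, b] len 2
[u, b, q] len 3
[b, q, u] len 3
[b, q, u, e] len 4
[u, e, q] len 3
[u, e, q, b] len 4
[e, q, b, u] len 4
[b, u, q] len 3
[b, u, q, e] len 4
[e] len 1
[e, b] len 2
Longest all-distinct length: 4.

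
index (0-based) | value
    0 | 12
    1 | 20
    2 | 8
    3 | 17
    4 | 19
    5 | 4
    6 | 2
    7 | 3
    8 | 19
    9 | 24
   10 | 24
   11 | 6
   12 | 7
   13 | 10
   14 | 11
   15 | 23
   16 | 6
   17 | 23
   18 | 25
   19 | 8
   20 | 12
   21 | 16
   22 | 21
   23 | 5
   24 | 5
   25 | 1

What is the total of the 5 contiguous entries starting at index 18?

82

Elements at indices 18..22: 25, 8, 12, 16, 21
sum(25, 8, 12, 16, 21) = 82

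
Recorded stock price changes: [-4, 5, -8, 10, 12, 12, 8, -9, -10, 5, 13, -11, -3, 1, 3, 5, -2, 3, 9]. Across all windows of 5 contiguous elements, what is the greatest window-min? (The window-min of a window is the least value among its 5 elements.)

[-4, 5, -8, 10, 12] → min -8
[5, -8, 10, 12, 12] → min -8
[-8, 10, 12, 12, 8] → min -8
[10, 12, 12, 8, -9] → min -9
[12, 12, 8, -9, -10] → min -10
[12, 8, -9, -10, 5] → min -10
[8, -9, -10, 5, 13] → min -10
[-9, -10, 5, 13, -11] → min -11
[-10, 5, 13, -11, -3] → min -11
[5, 13, -11, -3, 1] → min -11
[13, -11, -3, 1, 3] → min -11
[-11, -3, 1, 3, 5] → min -11
[-3, 1, 3, 5, -2] → min -3
[1, 3, 5, -2, 3] → min -2
[3, 5, -2, 3, 9] → min -2
Greatest of these is -2.

-2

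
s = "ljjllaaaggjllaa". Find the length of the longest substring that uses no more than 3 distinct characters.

[l] 1 distinct, len 1
[l, j] 2 distinct, len 2
[l, j, j] 2 distinct, len 3
[l, j, j, l] 2 distinct, len 4
[l, j, j, l, l] 2 distinct, len 5
[l, j, j, l, l, a] 3 distinct, len 6
[l, j, j, l, l, a, a] 3 distinct, len 7
[l, j, j, l, l, a, a, a] 3 distinct, len 8
[l, l, a, a, a, g] 3 distinct, len 6
[l, l, a, a, a, g, g] 3 distinct, len 7
[a, a, a, g, g, j] 3 distinct, len 6
[g, g, j, l] 3 distinct, len 4
[g, g, j, l, l] 3 distinct, len 5
[j, l, l, a] 3 distinct, len 4
[j, l, l, a, a] 3 distinct, len 5
Longest length with ≤3 distinct: 8.

8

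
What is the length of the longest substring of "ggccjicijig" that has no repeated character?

add g: [g] len 1
add g (repeat g, move left end past it): [g] len 1
add c: [g, c] len 2
add c (repeat c, move left end past it): [c] len 1
add j: [c, j] len 2
add i: [c, j, i] len 3
add c (repeat c, move left end past it): [j, i, c] len 3
add i (repeat i, move left end past it): [c, i] len 2
add j: [c, i, j] len 3
add i (repeat i, move left end past it): [j, i] len 2
add g: [j, i, g] len 3
Longest all-distinct length: 3.

3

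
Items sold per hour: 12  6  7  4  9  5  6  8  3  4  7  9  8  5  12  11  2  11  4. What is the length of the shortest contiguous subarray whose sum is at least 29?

add 12: running sum 12 < 29
add 6: running sum 18 < 29
add 7: running sum 25 < 29
add 4: shortest ending here [12, 6, 7, 4] sum 29, len 4
add 9: shortest ending here [12, 6, 7, 4, 9] sum 38, len 5
add 5: shortest ending here [6, 7, 4, 9, 5] sum 31, len 5
add 6: shortest ending here [7, 4, 9, 5, 6] sum 31, len 5
add 8: shortest ending here [4, 9, 5, 6, 8] sum 32, len 5
add 3: shortest ending here [9, 5, 6, 8, 3] sum 31, len 5
add 4: shortest ending here [9, 5, 6, 8, 3, 4] sum 35, len 6
add 7: shortest ending here [5, 6, 8, 3, 4, 7] sum 33, len 6
add 9: shortest ending here [8, 3, 4, 7, 9] sum 31, len 5
add 8: shortest ending here [3, 4, 7, 9, 8] sum 31, len 5
add 5: shortest ending here [7, 9, 8, 5] sum 29, len 4
add 12: shortest ending here [9, 8, 5, 12] sum 34, len 4
add 11: shortest ending here [8, 5, 12, 11] sum 36, len 4
add 2: shortest ending here [5, 12, 11, 2] sum 30, len 4
add 11: shortest ending here [12, 11, 2, 11] sum 36, len 4
add 4: shortest ending here [12, 11, 2, 11, 4] sum 40, len 5
Shortest qualifying length: 4.

4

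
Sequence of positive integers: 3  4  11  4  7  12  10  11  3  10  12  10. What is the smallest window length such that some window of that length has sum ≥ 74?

8

add 3: running sum 3 < 74
add 4: running sum 7 < 74
add 11: running sum 18 < 74
add 4: running sum 22 < 74
add 7: running sum 29 < 74
add 12: running sum 41 < 74
add 10: running sum 51 < 74
add 11: running sum 62 < 74
add 3: running sum 65 < 74
add 10: shortest ending here [3, 4, 11, 4, 7, 12, 10, 11, 3, 10] sum 75, len 10
add 12: shortest ending here [11, 4, 7, 12, 10, 11, 3, 10, 12] sum 80, len 9
add 10: shortest ending here [7, 12, 10, 11, 3, 10, 12, 10] sum 75, len 8
Shortest qualifying length: 8.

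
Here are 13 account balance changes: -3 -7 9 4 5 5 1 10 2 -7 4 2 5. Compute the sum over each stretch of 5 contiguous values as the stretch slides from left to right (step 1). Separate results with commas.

[-3, -7, 9, 4, 5] → sum 8
[-7, 9, 4, 5, 5] → sum 16
[9, 4, 5, 5, 1] → sum 24
[4, 5, 5, 1, 10] → sum 25
[5, 5, 1, 10, 2] → sum 23
[5, 1, 10, 2, -7] → sum 11
[1, 10, 2, -7, 4] → sum 10
[10, 2, -7, 4, 2] → sum 11
[2, -7, 4, 2, 5] → sum 6

8, 16, 24, 25, 23, 11, 10, 11, 6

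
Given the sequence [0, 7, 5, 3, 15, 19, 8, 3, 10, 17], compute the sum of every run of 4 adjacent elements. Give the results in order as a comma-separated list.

15, 30, 42, 45, 45, 40, 38

0 7 5 3 → sum 15
7 5 3 15 → sum 30
5 3 15 19 → sum 42
3 15 19 8 → sum 45
15 19 8 3 → sum 45
19 8 3 10 → sum 40
8 3 10 17 → sum 38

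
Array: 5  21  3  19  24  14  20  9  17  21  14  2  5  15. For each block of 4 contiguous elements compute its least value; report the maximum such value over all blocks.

14

Window mins for each of the 11 positions:
(5, 21, 3, 19) → min 3
(21, 3, 19, 24) → min 3
(3, 19, 24, 14) → min 3
(19, 24, 14, 20) → min 14
(24, 14, 20, 9) → min 9
(14, 20, 9, 17) → min 9
(20, 9, 17, 21) → min 9
(9, 17, 21, 14) → min 9
(17, 21, 14, 2) → min 2
(21, 14, 2, 5) → min 2
(14, 2, 5, 15) → min 2
Maximum of these is 14.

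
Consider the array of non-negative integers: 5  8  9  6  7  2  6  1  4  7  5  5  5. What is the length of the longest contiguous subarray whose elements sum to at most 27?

add 5: [5] sum 5, len 1
add 8: [5, 8] sum 13, len 2
add 9: [5, 8, 9] sum 22, len 3
add 6: [8, 9, 6] sum 23, len 3
add 7: [9, 6, 7] sum 22, len 3
add 2: [9, 6, 7, 2] sum 24, len 4
add 6: [6, 7, 2, 6] sum 21, len 4
add 1: [6, 7, 2, 6, 1] sum 22, len 5
add 4: [6, 7, 2, 6, 1, 4] sum 26, len 6
add 7: [7, 2, 6, 1, 4, 7] sum 27, len 6
add 5: [2, 6, 1, 4, 7, 5] sum 25, len 6
add 5: [1, 4, 7, 5, 5] sum 22, len 5
add 5: [1, 4, 7, 5, 5, 5] sum 27, len 6
Longest length seen: 6.

6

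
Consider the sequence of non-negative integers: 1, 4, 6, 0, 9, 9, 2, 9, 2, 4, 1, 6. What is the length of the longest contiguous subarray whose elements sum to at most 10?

3

Extend to the right; shrink from the left whenever the sum exceeds 10:
→ 1: sum 1, len 1
→ 4: sum 5, len 2
→ 6 (dropped 1): sum 10, len 2
→ 0: sum 10, len 3
→ 9 (dropped 4, 6): sum 9, len 2
→ 9 (dropped 0, 9): sum 9, len 1
→ 2 (dropped 9): sum 2, len 1
→ 9 (dropped 2): sum 9, len 1
→ 2 (dropped 9): sum 2, len 1
→ 4: sum 6, len 2
→ 1: sum 7, len 3
→ 6 (dropped 2, 4): sum 7, len 2
Longest length seen: 3.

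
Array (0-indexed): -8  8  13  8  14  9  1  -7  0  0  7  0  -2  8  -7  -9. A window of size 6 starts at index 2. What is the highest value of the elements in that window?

14

Elements at indices 2..7: 13, 8, 14, 9, 1, -7
max(13, 8, 14, 9, 1, -7) = 14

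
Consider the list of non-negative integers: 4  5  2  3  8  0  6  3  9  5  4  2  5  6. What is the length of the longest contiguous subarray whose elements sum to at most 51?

→ 4: sum 4, len 1
→ 5: sum 9, len 2
→ 2: sum 11, len 3
→ 3: sum 14, len 4
→ 8: sum 22, len 5
→ 0: sum 22, len 6
→ 6: sum 28, len 7
→ 3: sum 31, len 8
→ 9: sum 40, len 9
→ 5: sum 45, len 10
→ 4: sum 49, len 11
→ 2: sum 51, len 12
→ 5 (dropped 4, 5): sum 47, len 11
→ 6 (dropped 2): sum 51, len 11
Longest length seen: 12.

12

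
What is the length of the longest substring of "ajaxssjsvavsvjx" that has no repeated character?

add a: [a] len 1
add j: [a, j] len 2
add a (repeat a, move left end past it): [j, a] len 2
add x: [j, a, x] len 3
add s: [j, a, x, s] len 4
add s (repeat s, move left end past it): [s] len 1
add j: [s, j] len 2
add s (repeat s, move left end past it): [j, s] len 2
add v: [j, s, v] len 3
add a: [j, s, v, a] len 4
add v (repeat v, move left end past it): [a, v] len 2
add s: [a, v, s] len 3
add v (repeat v, move left end past it): [s, v] len 2
add j: [s, v, j] len 3
add x: [s, v, j, x] len 4
Longest all-distinct length: 4.

4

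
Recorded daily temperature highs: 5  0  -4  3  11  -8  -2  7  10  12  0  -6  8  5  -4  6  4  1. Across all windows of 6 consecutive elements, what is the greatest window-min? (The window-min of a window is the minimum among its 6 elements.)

-4

Each size-6 window and its min:
[5, 0, -4, 3, 11, -8] → min -8
[0, -4, 3, 11, -8, -2] → min -8
[-4, 3, 11, -8, -2, 7] → min -8
[3, 11, -8, -2, 7, 10] → min -8
[11, -8, -2, 7, 10, 12] → min -8
[-8, -2, 7, 10, 12, 0] → min -8
[-2, 7, 10, 12, 0, -6] → min -6
[7, 10, 12, 0, -6, 8] → min -6
[10, 12, 0, -6, 8, 5] → min -6
[12, 0, -6, 8, 5, -4] → min -6
[0, -6, 8, 5, -4, 6] → min -6
[-6, 8, 5, -4, 6, 4] → min -6
[8, 5, -4, 6, 4, 1] → min -4
Greatest of these is -4.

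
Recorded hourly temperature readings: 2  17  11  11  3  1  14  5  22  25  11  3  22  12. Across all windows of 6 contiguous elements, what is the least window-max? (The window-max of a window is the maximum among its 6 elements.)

14

Each size-6 window and its max:
(2, 17, 11, 11, 3, 1) → max 17
(17, 11, 11, 3, 1, 14) → max 17
(11, 11, 3, 1, 14, 5) → max 14
(11, 3, 1, 14, 5, 22) → max 22
(3, 1, 14, 5, 22, 25) → max 25
(1, 14, 5, 22, 25, 11) → max 25
(14, 5, 22, 25, 11, 3) → max 25
(5, 22, 25, 11, 3, 22) → max 25
(22, 25, 11, 3, 22, 12) → max 25
Least of these is 14.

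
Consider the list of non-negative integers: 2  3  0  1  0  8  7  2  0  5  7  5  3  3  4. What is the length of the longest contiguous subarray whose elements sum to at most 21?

8

Extend to the right; shrink from the left whenever the sum exceeds 21:
[2] sum 2 len 1
[2, 3] sum 5 len 2
[2, 3, 0] sum 5 len 3
[2, 3, 0, 1] sum 6 len 4
[2, 3, 0, 1, 0] sum 6 len 5
[2, 3, 0, 1, 0, 8] sum 14 len 6
[2, 3, 0, 1, 0, 8, 7] sum 21 len 7
[3, 0, 1, 0, 8, 7, 2] sum 21 len 7
[3, 0, 1, 0, 8, 7, 2, 0] sum 21 len 8
[7, 2, 0, 5] sum 14 len 4
[7, 2, 0, 5, 7] sum 21 len 5
[2, 0, 5, 7, 5] sum 19 len 5
[0, 5, 7, 5, 3] sum 20 len 5
[7, 5, 3, 3] sum 18 len 4
[5, 3, 3, 4] sum 15 len 4
Longest length seen: 8.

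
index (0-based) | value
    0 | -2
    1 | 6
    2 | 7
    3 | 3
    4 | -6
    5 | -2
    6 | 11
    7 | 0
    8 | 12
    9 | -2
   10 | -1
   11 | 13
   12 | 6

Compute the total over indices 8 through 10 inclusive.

9

Elements at indices 8..10: 12, -2, -1
sum(12, -2, -1) = 9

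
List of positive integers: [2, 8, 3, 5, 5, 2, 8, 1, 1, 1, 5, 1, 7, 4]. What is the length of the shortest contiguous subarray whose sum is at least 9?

add 2: running sum 2 < 9
end 1: [2, 8] sum 10, len 2
end 2: [8, 3] sum 11, len 2
end 3: [8, 3, 5] sum 16, len 3
end 4: [5, 5] sum 10, len 2
end 5: [5, 5, 2] sum 12, len 3
end 6: [2, 8] sum 10, len 2
end 7: [8, 1] sum 9, len 2
end 8: [8, 1, 1] sum 10, len 3
end 9: [8, 1, 1, 1] sum 11, len 4
end 10: [8, 1, 1, 1, 5] sum 16, len 5
end 11: [1, 1, 1, 5, 1] sum 9, len 5
end 12: [5, 1, 7] sum 13, len 3
end 13: [7, 4] sum 11, len 2
Shortest qualifying length: 2.

2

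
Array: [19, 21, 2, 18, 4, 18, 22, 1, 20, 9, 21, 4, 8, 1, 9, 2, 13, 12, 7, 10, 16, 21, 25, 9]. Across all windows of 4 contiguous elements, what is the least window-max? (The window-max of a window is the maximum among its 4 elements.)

19 21 2 18 → max 21
21 2 18 4 → max 21
2 18 4 18 → max 18
18 4 18 22 → max 22
4 18 22 1 → max 22
18 22 1 20 → max 22
22 1 20 9 → max 22
1 20 9 21 → max 21
20 9 21 4 → max 21
9 21 4 8 → max 21
21 4 8 1 → max 21
4 8 1 9 → max 9
8 1 9 2 → max 9
1 9 2 13 → max 13
9 2 13 12 → max 13
2 13 12 7 → max 13
13 12 7 10 → max 13
12 7 10 16 → max 16
7 10 16 21 → max 21
10 16 21 25 → max 25
16 21 25 9 → max 25
Least of these is 9.

9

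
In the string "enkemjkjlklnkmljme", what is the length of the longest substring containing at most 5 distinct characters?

Extend right; when distinct count exceeds 5, shrink from the left:
[e] 1 distinct, len 1
[e, n] 2 distinct, len 2
[e, n, k] 3 distinct, len 3
[e, n, k, e] 3 distinct, len 4
[e, n, k, e, m] 4 distinct, len 5
[e, n, k, e, m, j] 5 distinct, len 6
[e, n, k, e, m, j, k] 5 distinct, len 7
[e, n, k, e, m, j, k, j] 5 distinct, len 8
[k, e, m, j, k, j, l] 5 distinct, len 7
[k, e, m, j, k, j, l, k] 5 distinct, len 8
[k, e, m, j, k, j, l, k, l] 5 distinct, len 9
[m, j, k, j, l, k, l, n] 5 distinct, len 8
[m, j, k, j, l, k, l, n, k] 5 distinct, len 9
[m, j, k, j, l, k, l, n, k, m] 5 distinct, len 10
[m, j, k, j, l, k, l, n, k, m, l] 5 distinct, len 11
[m, j, k, j, l, k, l, n, k, m, l, j] 5 distinct, len 12
[m, j, k, j, l, k, l, n, k, m, l, j, m] 5 distinct, len 13
[k, m, l, j, m, e] 5 distinct, len 6
Longest length with ≤5 distinct: 13.

13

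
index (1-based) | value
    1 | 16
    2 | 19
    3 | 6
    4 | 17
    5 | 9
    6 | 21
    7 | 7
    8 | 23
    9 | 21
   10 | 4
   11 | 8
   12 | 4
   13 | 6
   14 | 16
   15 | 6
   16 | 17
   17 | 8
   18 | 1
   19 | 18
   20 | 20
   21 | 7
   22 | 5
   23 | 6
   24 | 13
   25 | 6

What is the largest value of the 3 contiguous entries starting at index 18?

Elements at indices 18..20: 1, 18, 20
max(1, 18, 20) = 20

20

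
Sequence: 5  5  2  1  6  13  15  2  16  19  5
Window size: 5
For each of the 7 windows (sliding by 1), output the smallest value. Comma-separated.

1, 1, 1, 1, 2, 2, 2

5 5 2 1 6 → min 1
5 2 1 6 13 → min 1
2 1 6 13 15 → min 1
1 6 13 15 2 → min 1
6 13 15 2 16 → min 2
13 15 2 16 19 → min 2
15 2 16 19 5 → min 2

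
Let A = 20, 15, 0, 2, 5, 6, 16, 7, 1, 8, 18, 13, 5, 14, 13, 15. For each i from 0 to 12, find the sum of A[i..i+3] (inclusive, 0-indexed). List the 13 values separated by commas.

37, 22, 13, 29, 34, 30, 32, 34, 40, 44, 50, 45, 47

Sliding a size-4 window across the 16 values:
[20, 15, 0, 2] → sum 37
[15, 0, 2, 5] → sum 22
[0, 2, 5, 6] → sum 13
[2, 5, 6, 16] → sum 29
[5, 6, 16, 7] → sum 34
[6, 16, 7, 1] → sum 30
[16, 7, 1, 8] → sum 32
[7, 1, 8, 18] → sum 34
[1, 8, 18, 13] → sum 40
[8, 18, 13, 5] → sum 44
[18, 13, 5, 14] → sum 50
[13, 5, 14, 13] → sum 45
[5, 14, 13, 15] → sum 47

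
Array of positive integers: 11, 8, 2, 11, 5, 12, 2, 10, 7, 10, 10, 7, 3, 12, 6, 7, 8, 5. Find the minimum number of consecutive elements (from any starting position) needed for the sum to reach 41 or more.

add 11: running sum 11 < 41
add 8: running sum 19 < 41
add 2: running sum 21 < 41
add 11: running sum 32 < 41
add 5: running sum 37 < 41
add 12: shortest ending here [11, 8, 2, 11, 5, 12] sum 49, len 6
add 2: shortest ending here [11, 8, 2, 11, 5, 12, 2] sum 51, len 7
add 10: shortest ending here [2, 11, 5, 12, 2, 10] sum 42, len 6
add 7: shortest ending here [11, 5, 12, 2, 10, 7] sum 47, len 6
add 10: shortest ending here [12, 2, 10, 7, 10] sum 41, len 5
add 10: shortest ending here [12, 2, 10, 7, 10, 10] sum 51, len 6
add 7: shortest ending here [10, 7, 10, 10, 7] sum 44, len 5
add 3: shortest ending here [10, 7, 10, 10, 7, 3] sum 47, len 6
add 12: shortest ending here [10, 10, 7, 3, 12] sum 42, len 5
add 6: shortest ending here [10, 10, 7, 3, 12, 6] sum 48, len 6
add 7: shortest ending here [10, 7, 3, 12, 6, 7] sum 45, len 6
add 8: shortest ending here [7, 3, 12, 6, 7, 8] sum 43, len 6
add 5: shortest ending here [3, 12, 6, 7, 8, 5] sum 41, len 6
Shortest qualifying length: 5.

5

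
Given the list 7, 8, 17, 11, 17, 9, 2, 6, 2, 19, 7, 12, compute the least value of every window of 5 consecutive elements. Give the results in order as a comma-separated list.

7, 8, 2, 2, 2, 2, 2, 2

Sliding a size-5 window across the 12 values:
(7, 8, 17, 11, 17) → min 7
(8, 17, 11, 17, 9) → min 8
(17, 11, 17, 9, 2) → min 2
(11, 17, 9, 2, 6) → min 2
(17, 9, 2, 6, 2) → min 2
(9, 2, 6, 2, 19) → min 2
(2, 6, 2, 19, 7) → min 2
(6, 2, 19, 7, 12) → min 2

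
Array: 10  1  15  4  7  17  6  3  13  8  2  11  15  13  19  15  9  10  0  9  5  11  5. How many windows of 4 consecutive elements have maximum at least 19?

4

[10, 1, 15, 4] → max 15
[1, 15, 4, 7] → max 15
[15, 4, 7, 17] → max 17
[4, 7, 17, 6] → max 17
[7, 17, 6, 3] → max 17
[17, 6, 3, 13] → max 17
[6, 3, 13, 8] → max 13
[3, 13, 8, 2] → max 13
[13, 8, 2, 11] → max 13
[8, 2, 11, 15] → max 15
[2, 11, 15, 13] → max 15
[11, 15, 13, 19] → max 19  ≥ 19 ✓
[15, 13, 19, 15] → max 19  ≥ 19 ✓
[13, 19, 15, 9] → max 19  ≥ 19 ✓
[19, 15, 9, 10] → max 19  ≥ 19 ✓
[15, 9, 10, 0] → max 15
[9, 10, 0, 9] → max 10
[10, 0, 9, 5] → max 10
[0, 9, 5, 11] → max 11
[9, 5, 11, 5] → max 11
4 windows satisfy the condition.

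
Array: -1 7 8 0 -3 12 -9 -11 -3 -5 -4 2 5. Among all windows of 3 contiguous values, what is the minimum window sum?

-1 7 8 → sum 14
7 8 0 → sum 15
8 0 -3 → sum 5
0 -3 12 → sum 9
-3 12 -9 → sum 0
12 -9 -11 → sum -8
-9 -11 -3 → sum -23
-11 -3 -5 → sum -19
-3 -5 -4 → sum -12
-5 -4 2 → sum -7
-4 2 5 → sum 3
Minimum of these is -23.

-23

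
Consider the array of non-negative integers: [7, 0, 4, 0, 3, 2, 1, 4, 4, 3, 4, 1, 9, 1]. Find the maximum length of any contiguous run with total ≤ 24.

9

Extend to the right; shrink from the left whenever the sum exceeds 24:
add 7: [7] sum 7, len 1
add 0: [7, 0] sum 7, len 2
add 4: [7, 0, 4] sum 11, len 3
add 0: [7, 0, 4, 0] sum 11, len 4
add 3: [7, 0, 4, 0, 3] sum 14, len 5
add 2: [7, 0, 4, 0, 3, 2] sum 16, len 6
add 1: [7, 0, 4, 0, 3, 2, 1] sum 17, len 7
add 4: [7, 0, 4, 0, 3, 2, 1, 4] sum 21, len 8
add 4: [0, 4, 0, 3, 2, 1, 4, 4] sum 18, len 8
add 3: [0, 4, 0, 3, 2, 1, 4, 4, 3] sum 21, len 9
add 4: [0, 3, 2, 1, 4, 4, 3, 4] sum 21, len 8
add 1: [0, 3, 2, 1, 4, 4, 3, 4, 1] sum 22, len 9
add 9: [4, 3, 4, 1, 9] sum 21, len 5
add 1: [4, 3, 4, 1, 9, 1] sum 22, len 6
Longest length seen: 9.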